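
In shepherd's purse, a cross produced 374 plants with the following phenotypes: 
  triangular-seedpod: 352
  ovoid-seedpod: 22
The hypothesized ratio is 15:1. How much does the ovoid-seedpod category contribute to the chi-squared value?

Under the 15:1 hypothesis (Σ ratio = 16, N = 374):
  triangular-seedpod: 374 × 15/16 = 350.625
  ovoid-seedpod: 374 × 1/16 = 23.375
Contribution of ovoid-seedpod: (22 − 23.375)² / 23.375 = 0.0809

0.081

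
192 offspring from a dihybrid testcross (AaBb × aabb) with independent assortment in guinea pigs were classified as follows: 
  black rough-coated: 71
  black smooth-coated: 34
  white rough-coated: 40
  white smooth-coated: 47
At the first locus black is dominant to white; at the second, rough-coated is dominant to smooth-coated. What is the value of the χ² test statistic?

A dihybrid testcross with independent assortment gives a 1:1:1:1 ratio.
Total ratio parts = 4. Expected numbers out of 192:
  black rough-coated: 192 × 1/4 = 48
  black smooth-coated: 192 × 1/4 = 48
  white rough-coated: 192 × 1/4 = 48
  white smooth-coated: 192 × 1/4 = 48
χ² = Σ (O − E)² / E
  black rough-coated: (71 − 48)² / 48 = 11.0208
  black smooth-coated: (34 − 48)² / 48 = 4.0833
  white rough-coated: (40 − 48)² / 48 = 1.3333
  white smooth-coated: (47 − 48)² / 48 = 0.0208
χ² = 11.0208 + 4.0833 + 1.3333 + 0.0208 = 16.4582 ≈ 16.458

16.458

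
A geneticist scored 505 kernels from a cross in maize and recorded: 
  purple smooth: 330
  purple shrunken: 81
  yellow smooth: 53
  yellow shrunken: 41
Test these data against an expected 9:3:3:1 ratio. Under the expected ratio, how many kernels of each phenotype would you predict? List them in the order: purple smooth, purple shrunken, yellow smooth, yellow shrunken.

284.0625, 94.6875, 94.6875, 31.5625

Expected counts for N = 505 under a 9:3:3:1 ratio (total parts = 16):
  purple smooth: 505 × 9/16 = 284.0625
  purple shrunken: 505 × 3/16 = 94.6875
  yellow smooth: 505 × 3/16 = 94.6875
  yellow shrunken: 505 × 1/16 = 31.5625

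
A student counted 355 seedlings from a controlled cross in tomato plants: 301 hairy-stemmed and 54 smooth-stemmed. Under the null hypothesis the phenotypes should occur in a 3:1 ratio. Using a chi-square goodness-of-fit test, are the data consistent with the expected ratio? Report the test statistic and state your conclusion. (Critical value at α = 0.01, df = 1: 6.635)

Total ratio parts = 4. Expected numbers out of 355:
  hairy-stemmed: 355 × 3/4 = 266.25
  smooth-stemmed: 355 × 1/4 = 88.75
χ² = Σ (O − E)² / E
  hairy-stemmed: (301 − 266.25)² / 266.25 = 4.5354
  smooth-stemmed: (54 − 88.75)² / 88.75 = 13.6063
χ² = 4.5354 + 13.6063 = 18.1417 ≈ 18.142
Degrees of freedom = 2 − 1 = 1; critical value at α = 0.01 is 6.635.
Since 18.142 > 6.635, we reject the null hypothesis — the data do not fit the 3:1 ratio.

18.142; not consistent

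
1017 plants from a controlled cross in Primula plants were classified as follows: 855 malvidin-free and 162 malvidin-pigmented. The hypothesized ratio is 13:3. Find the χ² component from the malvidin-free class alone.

The 13:3 ratio has 16 parts, so with N = 1017 the expected counts are:
  malvidin-free: 1017 × 13/16 = 826.3125
  malvidin-pigmented: 1017 × 3/16 = 190.6875
Contribution of malvidin-free: (855 − 826.3125)² / 826.3125 = 0.9960

0.996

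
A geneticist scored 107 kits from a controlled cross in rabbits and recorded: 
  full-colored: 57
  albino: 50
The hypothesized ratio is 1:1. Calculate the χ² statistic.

0.458

The 1:1 ratio has 2 parts, so with N = 107 the expected counts are:
  full-colored: 107 × 1/2 = 53.5
  albino: 107 × 1/2 = 53.5
χ² = Σ (O − E)² / E
  full-colored: (57 − 53.5)² / 53.5 = 0.2290
  albino: (50 − 53.5)² / 53.5 = 0.2290
χ² = 0.2290 + 0.2290 = 0.458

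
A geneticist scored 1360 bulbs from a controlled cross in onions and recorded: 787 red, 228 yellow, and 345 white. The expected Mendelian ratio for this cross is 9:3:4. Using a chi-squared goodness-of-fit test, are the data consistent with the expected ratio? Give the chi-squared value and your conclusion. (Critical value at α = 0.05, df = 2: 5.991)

3.565; consistent

Under the 9:3:4 hypothesis (Σ ratio = 16, N = 1360):
  red: 1360 × 9/16 = 765
  yellow: 1360 × 3/16 = 255
  white: 1360 × 4/16 = 340
χ² = Σ (O − E)² / E
  red: (787 − 765)² / 765 = 0.6327
  yellow: (228 − 255)² / 255 = 2.8588
  white: (345 − 340)² / 340 = 0.0735
χ² = 0.6327 + 2.8588 + 0.0735 = 3.565
Degrees of freedom = 3 − 1 = 2; critical value at α = 0.05 is 5.991.
Since 3.565 < 5.991, we fail to reject the null hypothesis — the data are consistent with the 9:3:4 ratio.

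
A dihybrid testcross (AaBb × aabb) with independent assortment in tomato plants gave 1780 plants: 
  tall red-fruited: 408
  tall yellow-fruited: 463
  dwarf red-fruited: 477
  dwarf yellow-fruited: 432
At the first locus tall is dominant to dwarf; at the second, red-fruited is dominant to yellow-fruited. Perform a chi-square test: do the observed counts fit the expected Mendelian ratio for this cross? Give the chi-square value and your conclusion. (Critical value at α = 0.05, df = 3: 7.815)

6.485; consistent

A dihybrid testcross with independent assortment gives a 1:1:1:1 ratio.
The 1:1:1:1 ratio has 4 parts, so with N = 1780 the expected counts are:
  tall red-fruited: 1780 × 1/4 = 445
  tall yellow-fruited: 1780 × 1/4 = 445
  dwarf red-fruited: 1780 × 1/4 = 445
  dwarf yellow-fruited: 1780 × 1/4 = 445
χ² = Σ (O − E)² / E
  tall red-fruited: (408 − 445)² / 445 = 3.0764
  tall yellow-fruited: (463 − 445)² / 445 = 0.7281
  dwarf red-fruited: (477 − 445)² / 445 = 2.3011
  dwarf yellow-fruited: (432 − 445)² / 445 = 0.3798
χ² = 3.0764 + 0.7281 + 2.3011 + 0.3798 = 6.4854 ≈ 6.485
Degrees of freedom = 4 − 1 = 3; critical value at α = 0.05 is 7.815.
Since 6.485 < 7.815, we fail to reject the null hypothesis — the data are consistent with the 1:1:1:1 ratio.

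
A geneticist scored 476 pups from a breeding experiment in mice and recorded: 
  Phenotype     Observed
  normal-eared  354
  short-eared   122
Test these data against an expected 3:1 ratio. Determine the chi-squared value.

0.101

Expected counts for N = 476 under a 3:1 ratio (total parts = 4):
  normal-eared: 476 × 3/4 = 357
  short-eared: 476 × 1/4 = 119
χ² = Σ (O − E)² / E
  normal-eared: (354 − 357)² / 357 = 0.0252
  short-eared: (122 − 119)² / 119 = 0.0756
χ² = 0.0252 + 0.0756 = 0.1008 ≈ 0.101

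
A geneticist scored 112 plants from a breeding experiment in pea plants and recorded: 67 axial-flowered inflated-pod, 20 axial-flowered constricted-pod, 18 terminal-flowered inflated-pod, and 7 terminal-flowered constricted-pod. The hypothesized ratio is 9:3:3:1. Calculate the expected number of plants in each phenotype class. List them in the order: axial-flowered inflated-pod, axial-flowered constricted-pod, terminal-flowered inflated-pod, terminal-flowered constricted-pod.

The 9:3:3:1 ratio has 16 parts, so with N = 112 the expected counts are:
  axial-flowered inflated-pod: 112 × 9/16 = 63
  axial-flowered constricted-pod: 112 × 3/16 = 21
  terminal-flowered inflated-pod: 112 × 3/16 = 21
  terminal-flowered constricted-pod: 112 × 1/16 = 7

63, 21, 21, 7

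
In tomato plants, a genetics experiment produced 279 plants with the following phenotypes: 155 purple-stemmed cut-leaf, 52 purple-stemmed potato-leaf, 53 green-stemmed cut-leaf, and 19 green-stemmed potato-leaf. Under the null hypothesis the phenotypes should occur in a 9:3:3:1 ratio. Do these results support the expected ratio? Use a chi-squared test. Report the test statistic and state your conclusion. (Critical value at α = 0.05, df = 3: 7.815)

Total ratio parts = 16. Expected numbers out of 279:
  purple-stemmed cut-leaf: 279 × 9/16 = 156.9375
  purple-stemmed potato-leaf: 279 × 3/16 = 52.3125
  green-stemmed cut-leaf: 279 × 3/16 = 52.3125
  green-stemmed potato-leaf: 279 × 1/16 = 17.4375
χ² = Σ (O − E)² / E
  purple-stemmed cut-leaf: (155 − 156.9375)² / 156.9375 = 0.0239
  purple-stemmed potato-leaf: (52 − 52.3125)² / 52.3125 = 0.0019
  green-stemmed cut-leaf: (53 − 52.3125)² / 52.3125 = 0.0090
  green-stemmed potato-leaf: (19 − 17.4375)² / 17.4375 = 0.1400
χ² = 0.0239 + 0.0019 + 0.0090 + 0.1400 = 0.1748 ≈ 0.175
Degrees of freedom = 4 − 1 = 3; critical value at α = 0.05 is 7.815.
Since 0.175 < 7.815, we fail to reject the null hypothesis — the data are consistent with the 9:3:3:1 ratio.

0.175; consistent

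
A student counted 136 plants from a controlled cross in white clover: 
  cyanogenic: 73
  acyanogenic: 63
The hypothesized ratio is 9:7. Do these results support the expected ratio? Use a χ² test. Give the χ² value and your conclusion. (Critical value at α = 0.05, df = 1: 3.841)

0.366; consistent

Under the 9:7 hypothesis (Σ ratio = 16, N = 136):
  cyanogenic: 136 × 9/16 = 76.5
  acyanogenic: 136 × 7/16 = 59.5
χ² = Σ (O − E)² / E
  cyanogenic: (73 − 76.5)² / 76.5 = 0.1601
  acyanogenic: (63 − 59.5)² / 59.5 = 0.2059
χ² = 0.1601 + 0.2059 = 0.366
Degrees of freedom = 2 − 1 = 1; critical value at α = 0.05 is 3.841.
Since 0.366 < 3.841, we fail to reject the null hypothesis — the data are consistent with the 9:7 ratio.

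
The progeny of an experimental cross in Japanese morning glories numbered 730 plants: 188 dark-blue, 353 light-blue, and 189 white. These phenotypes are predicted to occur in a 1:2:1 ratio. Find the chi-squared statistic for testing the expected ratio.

Under the 1:2:1 hypothesis (Σ ratio = 4, N = 730):
  dark-blue: 730 × 1/4 = 182.5
  light-blue: 730 × 2/4 = 365
  white: 730 × 1/4 = 182.5
χ² = Σ (O − E)² / E
  dark-blue: (188 − 182.5)² / 182.5 = 0.1658
  light-blue: (353 − 365)² / 365 = 0.3945
  white: (189 − 182.5)² / 182.5 = 0.2315
χ² = 0.1658 + 0.3945 + 0.2315 = 0.7918 ≈ 0.792

0.792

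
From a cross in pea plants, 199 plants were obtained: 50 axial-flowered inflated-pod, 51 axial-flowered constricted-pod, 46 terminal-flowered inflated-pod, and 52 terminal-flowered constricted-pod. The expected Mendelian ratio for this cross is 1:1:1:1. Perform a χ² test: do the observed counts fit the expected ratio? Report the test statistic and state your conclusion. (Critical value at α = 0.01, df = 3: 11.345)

Total ratio parts = 4. Expected numbers out of 199:
  axial-flowered inflated-pod: 199 × 1/4 = 49.75
  axial-flowered constricted-pod: 199 × 1/4 = 49.75
  terminal-flowered inflated-pod: 199 × 1/4 = 49.75
  terminal-flowered constricted-pod: 199 × 1/4 = 49.75
χ² = Σ (O − E)² / E
  axial-flowered inflated-pod: (50 − 49.75)² / 49.75 = 0.0013
  axial-flowered constricted-pod: (51 − 49.75)² / 49.75 = 0.0314
  terminal-flowered inflated-pod: (46 − 49.75)² / 49.75 = 0.2827
  terminal-flowered constricted-pod: (52 − 49.75)² / 49.75 = 0.1018
χ² = 0.0013 + 0.0314 + 0.2827 + 0.1018 = 0.4172 ≈ 0.417
Degrees of freedom = 4 − 1 = 3; critical value at α = 0.01 is 11.345.
Since 0.417 < 11.345, we fail to reject the null hypothesis — the data are consistent with the 1:1:1:1 ratio.

0.417; consistent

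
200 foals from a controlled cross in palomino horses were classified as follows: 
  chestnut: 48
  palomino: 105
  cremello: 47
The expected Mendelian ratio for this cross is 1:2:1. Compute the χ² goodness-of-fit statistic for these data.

0.510

Expected counts for N = 200 under a 1:2:1 ratio (total parts = 4):
  chestnut: 200 × 1/4 = 50
  palomino: 200 × 2/4 = 100
  cremello: 200 × 1/4 = 50
χ² = Σ (O − E)² / E
  chestnut: (48 − 50)² / 50 = 0.0800
  palomino: (105 − 100)² / 100 = 0.2500
  cremello: (47 − 50)² / 50 = 0.1800
χ² = 0.0800 + 0.2500 + 0.1800 = 0.510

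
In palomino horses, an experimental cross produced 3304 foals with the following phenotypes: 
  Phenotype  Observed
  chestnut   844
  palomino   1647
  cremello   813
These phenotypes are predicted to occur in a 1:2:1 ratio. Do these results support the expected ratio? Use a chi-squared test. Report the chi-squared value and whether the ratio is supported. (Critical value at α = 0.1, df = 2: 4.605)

Total ratio parts = 4. Expected numbers out of 3304:
  chestnut: 3304 × 1/4 = 826
  palomino: 3304 × 2/4 = 1652
  cremello: 3304 × 1/4 = 826
χ² = Σ (O − E)² / E
  chestnut: (844 − 826)² / 826 = 0.3923
  palomino: (1647 − 1652)² / 1652 = 0.0151
  cremello: (813 − 826)² / 826 = 0.2046
χ² = 0.3923 + 0.0151 + 0.2046 = 0.612
Degrees of freedom = 3 − 1 = 2; critical value at α = 0.1 is 4.605.
Since 0.612 < 4.605, we fail to reject the null hypothesis — the data are consistent with the 1:2:1 ratio.

0.612; consistent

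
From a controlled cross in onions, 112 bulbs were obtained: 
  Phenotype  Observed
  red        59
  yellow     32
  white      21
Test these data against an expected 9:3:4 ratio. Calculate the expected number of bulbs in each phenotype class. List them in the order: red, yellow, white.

63, 21, 28

Expected counts for N = 112 under a 9:3:4 ratio (total parts = 16):
  red: 112 × 9/16 = 63
  yellow: 112 × 3/16 = 21
  white: 112 × 4/16 = 28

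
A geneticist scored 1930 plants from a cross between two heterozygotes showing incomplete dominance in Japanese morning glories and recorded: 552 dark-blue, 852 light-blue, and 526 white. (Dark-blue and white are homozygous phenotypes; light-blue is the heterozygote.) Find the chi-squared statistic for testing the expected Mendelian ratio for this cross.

With incomplete dominance, a heterozygote × heterozygote cross gives a 1:2:1 phenotypic ratio.
Under the 1:2:1 hypothesis (Σ ratio = 4, N = 1930):
  dark-blue: 1930 × 1/4 = 482.5
  light-blue: 1930 × 2/4 = 965
  white: 1930 × 1/4 = 482.5
χ² = Σ (O − E)² / E
  dark-blue: (552 − 482.5)² / 482.5 = 10.0109
  light-blue: (852 − 965)² / 965 = 13.2321
  white: (526 − 482.5)² / 482.5 = 3.9218
χ² = 10.0109 + 13.2321 + 3.9218 = 27.1648 ≈ 27.165

27.165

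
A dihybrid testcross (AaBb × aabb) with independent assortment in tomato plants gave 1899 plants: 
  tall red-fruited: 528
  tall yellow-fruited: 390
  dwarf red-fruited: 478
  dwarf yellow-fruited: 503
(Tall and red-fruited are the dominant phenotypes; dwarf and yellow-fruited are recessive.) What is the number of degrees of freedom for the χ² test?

A dihybrid testcross with independent assortment gives a 1:1:1:1 ratio.
A goodness-of-fit test with 4 phenotype classes has df = 4 − 1 = 3.

3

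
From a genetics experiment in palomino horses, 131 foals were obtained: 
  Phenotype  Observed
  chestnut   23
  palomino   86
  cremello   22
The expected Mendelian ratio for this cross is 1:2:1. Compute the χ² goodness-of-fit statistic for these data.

Total ratio parts = 4. Expected numbers out of 131:
  chestnut: 131 × 1/4 = 32.75
  palomino: 131 × 2/4 = 65.5
  cremello: 131 × 1/4 = 32.75
χ² = Σ (O − E)² / E
  chestnut: (23 − 32.75)² / 32.75 = 2.9027
  palomino: (86 − 65.5)² / 65.5 = 6.4160
  cremello: (22 − 32.75)² / 32.75 = 3.5286
χ² = 2.9027 + 6.4160 + 3.5286 = 12.8473 ≈ 12.847

12.847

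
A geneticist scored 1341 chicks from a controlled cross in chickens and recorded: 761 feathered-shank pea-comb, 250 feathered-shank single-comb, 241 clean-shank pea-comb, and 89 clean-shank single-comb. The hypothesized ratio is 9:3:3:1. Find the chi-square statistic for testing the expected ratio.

Expected counts for N = 1341 under a 9:3:3:1 ratio (total parts = 16):
  feathered-shank pea-comb: 1341 × 9/16 = 754.3125
  feathered-shank single-comb: 1341 × 3/16 = 251.4375
  clean-shank pea-comb: 1341 × 3/16 = 251.4375
  clean-shank single-comb: 1341 × 1/16 = 83.8125
χ² = Σ (O − E)² / E
  feathered-shank pea-comb: (761 − 754.3125)² / 754.3125 = 0.0593
  feathered-shank single-comb: (250 − 251.4375)² / 251.4375 = 0.0082
  clean-shank pea-comb: (241 − 251.4375)² / 251.4375 = 0.4333
  clean-shank single-comb: (89 − 83.8125)² / 83.8125 = 0.3211
χ² = 0.0593 + 0.0082 + 0.4333 + 0.3211 = 0.8219 ≈ 0.822

0.822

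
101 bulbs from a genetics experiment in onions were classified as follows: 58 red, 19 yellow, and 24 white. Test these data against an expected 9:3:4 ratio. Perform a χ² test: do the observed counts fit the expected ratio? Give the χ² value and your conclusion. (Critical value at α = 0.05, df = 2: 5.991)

0.087; consistent

Total ratio parts = 16. Expected numbers out of 101:
  red: 101 × 9/16 = 56.8125
  yellow: 101 × 3/16 = 18.9375
  white: 101 × 4/16 = 25.25
χ² = Σ (O − E)² / E
  red: (58 − 56.8125)² / 56.8125 = 0.0248
  yellow: (19 − 18.9375)² / 18.9375 = 0.0002
  white: (24 − 25.25)² / 25.25 = 0.0619
χ² = 0.0248 + 0.0002 + 0.0619 = 0.0869 ≈ 0.087
Degrees of freedom = 3 − 1 = 2; critical value at α = 0.05 is 5.991.
Since 0.087 < 5.991, we fail to reject the null hypothesis — the data are consistent with the 9:3:4 ratio.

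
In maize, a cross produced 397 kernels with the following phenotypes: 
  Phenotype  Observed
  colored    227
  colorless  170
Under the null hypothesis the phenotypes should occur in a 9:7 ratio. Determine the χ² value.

The 9:7 ratio has 16 parts, so with N = 397 the expected counts are:
  colored: 397 × 9/16 = 223.3125
  colorless: 397 × 7/16 = 173.6875
χ² = Σ (O − E)² / E
  colored: (227 − 223.3125)² / 223.3125 = 0.0609
  colorless: (170 − 173.6875)² / 173.6875 = 0.0783
χ² = 0.0609 + 0.0783 = 0.1392 ≈ 0.139

0.139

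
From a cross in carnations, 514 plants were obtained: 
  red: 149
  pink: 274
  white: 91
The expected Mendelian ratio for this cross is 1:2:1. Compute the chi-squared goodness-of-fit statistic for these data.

Under the 1:2:1 hypothesis (Σ ratio = 4, N = 514):
  red: 514 × 1/4 = 128.5
  pink: 514 × 2/4 = 257
  white: 514 × 1/4 = 128.5
χ² = Σ (O − E)² / E
  red: (149 − 128.5)² / 128.5 = 3.2704
  pink: (274 − 257)² / 257 = 1.1245
  white: (91 − 128.5)² / 128.5 = 10.9436
χ² = 3.2704 + 1.1245 + 10.9436 = 15.3385 ≈ 15.339

15.339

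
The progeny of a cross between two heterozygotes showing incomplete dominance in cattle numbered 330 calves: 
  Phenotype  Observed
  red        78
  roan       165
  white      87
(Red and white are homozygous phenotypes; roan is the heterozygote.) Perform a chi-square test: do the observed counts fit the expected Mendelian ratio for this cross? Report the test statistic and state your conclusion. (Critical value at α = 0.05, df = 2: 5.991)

0.491; consistent

With incomplete dominance, a heterozygote × heterozygote cross gives a 1:2:1 phenotypic ratio.
Expected counts for N = 330 under a 1:2:1 ratio (total parts = 4):
  red: 330 × 1/4 = 82.5
  roan: 330 × 2/4 = 165
  white: 330 × 1/4 = 82.5
χ² = Σ (O − E)² / E
  red: (78 − 82.5)² / 82.5 = 0.2455
  roan: (165 − 165)² / 165 = 0.0000
  white: (87 − 82.5)² / 82.5 = 0.2455
χ² = 0.2455 + 0.0000 + 0.2455 = 0.491
Degrees of freedom = 3 − 1 = 2; critical value at α = 0.05 is 5.991.
Since 0.491 < 5.991, we fail to reject the null hypothesis — the data are consistent with the 1:2:1 ratio.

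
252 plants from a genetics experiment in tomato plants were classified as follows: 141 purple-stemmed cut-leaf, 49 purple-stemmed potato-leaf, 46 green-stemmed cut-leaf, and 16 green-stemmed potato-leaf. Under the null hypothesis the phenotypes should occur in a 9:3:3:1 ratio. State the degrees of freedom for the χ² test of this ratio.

3

A goodness-of-fit test with 4 phenotype classes has df = 4 − 1 = 3.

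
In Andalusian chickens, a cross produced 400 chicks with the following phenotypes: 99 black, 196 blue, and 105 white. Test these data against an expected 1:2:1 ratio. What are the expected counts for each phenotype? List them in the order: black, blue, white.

Expected counts for N = 400 under a 1:2:1 ratio (total parts = 4):
  black: 400 × 1/4 = 100
  blue: 400 × 2/4 = 200
  white: 400 × 1/4 = 100

100, 200, 100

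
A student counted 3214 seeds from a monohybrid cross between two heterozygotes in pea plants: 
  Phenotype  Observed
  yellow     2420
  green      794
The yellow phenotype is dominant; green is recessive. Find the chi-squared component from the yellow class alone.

0.037

For a monohybrid cross between heterozygotes with complete dominance, the expected phenotypic ratio is 3:1.
Expected counts for N = 3214 under a 3:1 ratio (total parts = 4):
  yellow: 3214 × 3/4 = 2410.5
  green: 3214 × 1/4 = 803.5
Contribution of yellow: (2420 − 2410.5)² / 2410.5 = 0.0374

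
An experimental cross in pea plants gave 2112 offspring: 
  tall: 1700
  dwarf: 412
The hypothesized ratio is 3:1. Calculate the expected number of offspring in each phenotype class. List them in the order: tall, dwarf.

Expected counts for N = 2112 under a 3:1 ratio (total parts = 4):
  tall: 2112 × 3/4 = 1584
  dwarf: 2112 × 1/4 = 528

1584, 528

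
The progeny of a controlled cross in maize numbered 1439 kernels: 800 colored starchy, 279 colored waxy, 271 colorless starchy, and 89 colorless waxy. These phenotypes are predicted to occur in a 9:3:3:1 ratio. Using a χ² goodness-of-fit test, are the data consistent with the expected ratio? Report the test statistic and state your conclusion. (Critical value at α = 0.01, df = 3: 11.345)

The 9:3:3:1 ratio has 16 parts, so with N = 1439 the expected counts are:
  colored starchy: 1439 × 9/16 = 809.4375
  colored waxy: 1439 × 3/16 = 269.8125
  colorless starchy: 1439 × 3/16 = 269.8125
  colorless waxy: 1439 × 1/16 = 89.9375
χ² = Σ (O − E)² / E
  colored starchy: (800 − 809.4375)² / 809.4375 = 0.1100
  colored waxy: (279 − 269.8125)² / 269.8125 = 0.3128
  colorless starchy: (271 − 269.8125)² / 269.8125 = 0.0052
  colorless waxy: (89 − 89.9375)² / 89.9375 = 0.0098
χ² = 0.1100 + 0.3128 + 0.0052 + 0.0098 = 0.4378 ≈ 0.438
Degrees of freedom = 4 − 1 = 3; critical value at α = 0.01 is 11.345.
Since 0.438 < 11.345, we fail to reject the null hypothesis — the data are consistent with the 9:3:3:1 ratio.

0.438; consistent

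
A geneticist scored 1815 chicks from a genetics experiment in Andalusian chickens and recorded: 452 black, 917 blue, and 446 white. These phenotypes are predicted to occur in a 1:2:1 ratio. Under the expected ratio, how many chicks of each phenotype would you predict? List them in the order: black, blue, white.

The 1:2:1 ratio has 4 parts, so with N = 1815 the expected counts are:
  black: 1815 × 1/4 = 453.75
  blue: 1815 × 2/4 = 907.5
  white: 1815 × 1/4 = 453.75

453.75, 907.5, 453.75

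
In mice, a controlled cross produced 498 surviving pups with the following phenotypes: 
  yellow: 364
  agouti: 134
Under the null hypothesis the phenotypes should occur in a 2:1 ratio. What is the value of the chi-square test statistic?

9.253

Under the 2:1 hypothesis (Σ ratio = 3, N = 498):
  yellow: 498 × 2/3 = 332
  agouti: 498 × 1/3 = 166
χ² = Σ (O − E)² / E
  yellow: (364 − 332)² / 332 = 3.0843
  agouti: (134 − 166)² / 166 = 6.1687
χ² = 3.0843 + 6.1687 = 9.253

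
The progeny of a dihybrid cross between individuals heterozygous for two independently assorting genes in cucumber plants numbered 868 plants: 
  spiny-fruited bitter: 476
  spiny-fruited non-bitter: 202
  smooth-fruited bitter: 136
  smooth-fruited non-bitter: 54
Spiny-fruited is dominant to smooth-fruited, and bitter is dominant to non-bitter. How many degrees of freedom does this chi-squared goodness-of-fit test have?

3

A dihybrid F₂ with independent assortment and complete dominance at both loci gives a 9:3:3:1 phenotypic ratio.
A goodness-of-fit test with 4 phenotype classes has df = 4 − 1 = 3.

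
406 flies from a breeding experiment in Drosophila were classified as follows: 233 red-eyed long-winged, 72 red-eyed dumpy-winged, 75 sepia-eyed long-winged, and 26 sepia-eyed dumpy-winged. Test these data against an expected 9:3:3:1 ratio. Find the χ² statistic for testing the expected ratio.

0.349

Total ratio parts = 16. Expected numbers out of 406:
  red-eyed long-winged: 406 × 9/16 = 228.375
  red-eyed dumpy-winged: 406 × 3/16 = 76.125
  sepia-eyed long-winged: 406 × 3/16 = 76.125
  sepia-eyed dumpy-winged: 406 × 1/16 = 25.375
χ² = Σ (O − E)² / E
  red-eyed long-winged: (233 − 228.375)² / 228.375 = 0.0937
  red-eyed dumpy-winged: (72 − 76.125)² / 76.125 = 0.2235
  sepia-eyed long-winged: (75 − 76.125)² / 76.125 = 0.0166
  sepia-eyed dumpy-winged: (26 − 25.375)² / 25.375 = 0.0154
χ² = 0.0937 + 0.2235 + 0.0166 + 0.0154 = 0.3492 ≈ 0.349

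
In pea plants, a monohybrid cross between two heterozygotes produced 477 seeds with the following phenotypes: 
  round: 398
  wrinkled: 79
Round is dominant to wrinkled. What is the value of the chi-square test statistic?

For a monohybrid cross between heterozygotes with complete dominance, the expected phenotypic ratio is 3:1.
Total ratio parts = 4. Expected numbers out of 477:
  round: 477 × 3/4 = 357.75
  wrinkled: 477 × 1/4 = 119.25
χ² = Σ (O − E)² / E
  round: (398 − 357.75)² / 357.75 = 4.5285
  wrinkled: (79 − 119.25)² / 119.25 = 13.5854
χ² = 4.5285 + 13.5854 = 18.1139 ≈ 18.114

18.114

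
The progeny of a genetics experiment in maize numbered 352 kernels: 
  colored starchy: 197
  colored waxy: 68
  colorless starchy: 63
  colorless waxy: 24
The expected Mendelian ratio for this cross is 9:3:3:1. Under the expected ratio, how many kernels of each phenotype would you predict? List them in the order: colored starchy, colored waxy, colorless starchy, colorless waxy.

Under the 9:3:3:1 hypothesis (Σ ratio = 16, N = 352):
  colored starchy: 352 × 9/16 = 198
  colored waxy: 352 × 3/16 = 66
  colorless starchy: 352 × 3/16 = 66
  colorless waxy: 352 × 1/16 = 22

198, 66, 66, 22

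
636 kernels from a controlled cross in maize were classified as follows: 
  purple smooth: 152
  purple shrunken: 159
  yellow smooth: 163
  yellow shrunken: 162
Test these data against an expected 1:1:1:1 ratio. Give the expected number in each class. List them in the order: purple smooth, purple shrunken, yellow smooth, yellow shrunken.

Expected counts for N = 636 under a 1:1:1:1 ratio (total parts = 4):
  purple smooth: 636 × 1/4 = 159
  purple shrunken: 636 × 1/4 = 159
  yellow smooth: 636 × 1/4 = 159
  yellow shrunken: 636 × 1/4 = 159

159, 159, 159, 159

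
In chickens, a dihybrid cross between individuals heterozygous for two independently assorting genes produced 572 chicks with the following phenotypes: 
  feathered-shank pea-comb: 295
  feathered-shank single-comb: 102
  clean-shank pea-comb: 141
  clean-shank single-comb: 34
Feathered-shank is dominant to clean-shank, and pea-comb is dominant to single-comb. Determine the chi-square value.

13.187

A dihybrid F₂ with independent assortment and complete dominance at both loci gives a 9:3:3:1 phenotypic ratio.
Under the 9:3:3:1 hypothesis (Σ ratio = 16, N = 572):
  feathered-shank pea-comb: 572 × 9/16 = 321.75
  feathered-shank single-comb: 572 × 3/16 = 107.25
  clean-shank pea-comb: 572 × 3/16 = 107.25
  clean-shank single-comb: 572 × 1/16 = 35.75
χ² = Σ (O − E)² / E
  feathered-shank pea-comb: (295 − 321.75)² / 321.75 = 2.2240
  feathered-shank single-comb: (102 − 107.25)² / 107.25 = 0.2570
  clean-shank pea-comb: (141 − 107.25)² / 107.25 = 10.6206
  clean-shank single-comb: (34 − 35.75)² / 35.75 = 0.0857
χ² = 2.2240 + 0.2570 + 10.6206 + 0.0857 = 13.1873 ≈ 13.187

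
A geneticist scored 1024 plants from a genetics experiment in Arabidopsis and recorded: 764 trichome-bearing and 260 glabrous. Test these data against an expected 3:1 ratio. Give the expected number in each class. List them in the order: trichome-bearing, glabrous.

768, 256

Total ratio parts = 4. Expected numbers out of 1024:
  trichome-bearing: 1024 × 3/4 = 768
  glabrous: 1024 × 1/4 = 256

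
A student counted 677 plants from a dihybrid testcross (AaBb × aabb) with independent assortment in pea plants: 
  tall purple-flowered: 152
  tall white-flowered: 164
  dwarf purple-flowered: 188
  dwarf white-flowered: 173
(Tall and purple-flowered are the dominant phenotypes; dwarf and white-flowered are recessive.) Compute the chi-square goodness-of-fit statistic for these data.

4.081

A dihybrid testcross with independent assortment gives a 1:1:1:1 ratio.
The 1:1:1:1 ratio has 4 parts, so with N = 677 the expected counts are:
  tall purple-flowered: 677 × 1/4 = 169.25
  tall white-flowered: 677 × 1/4 = 169.25
  dwarf purple-flowered: 677 × 1/4 = 169.25
  dwarf white-flowered: 677 × 1/4 = 169.25
χ² = Σ (O − E)² / E
  tall purple-flowered: (152 − 169.25)² / 169.25 = 1.7581
  tall white-flowered: (164 − 169.25)² / 169.25 = 0.1629
  dwarf purple-flowered: (188 − 169.25)² / 169.25 = 2.0772
  dwarf white-flowered: (173 − 169.25)² / 169.25 = 0.0831
χ² = 1.7581 + 0.1629 + 2.0772 + 0.0831 = 4.0813 ≈ 4.081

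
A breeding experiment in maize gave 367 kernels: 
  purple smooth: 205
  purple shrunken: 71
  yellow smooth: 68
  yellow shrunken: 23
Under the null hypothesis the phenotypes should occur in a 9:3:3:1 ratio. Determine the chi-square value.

The 9:3:3:1 ratio has 16 parts, so with N = 367 the expected counts are:
  purple smooth: 367 × 9/16 = 206.4375
  purple shrunken: 367 × 3/16 = 68.8125
  yellow smooth: 367 × 3/16 = 68.8125
  yellow shrunken: 367 × 1/16 = 22.9375
χ² = Σ (O − E)² / E
  purple smooth: (205 − 206.4375)² / 206.4375 = 0.0100
  purple shrunken: (71 − 68.8125)² / 68.8125 = 0.0695
  yellow smooth: (68 − 68.8125)² / 68.8125 = 0.0096
  yellow shrunken: (23 − 22.9375)² / 22.9375 = 0.0002
χ² = 0.0100 + 0.0695 + 0.0096 + 0.0002 = 0.0893 ≈ 0.089

0.089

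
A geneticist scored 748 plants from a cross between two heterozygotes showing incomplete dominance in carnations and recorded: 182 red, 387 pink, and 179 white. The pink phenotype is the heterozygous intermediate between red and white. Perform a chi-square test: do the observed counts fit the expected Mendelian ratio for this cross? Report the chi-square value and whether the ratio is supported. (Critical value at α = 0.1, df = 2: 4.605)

0.928; consistent

With incomplete dominance, a heterozygote × heterozygote cross gives a 1:2:1 phenotypic ratio.
The 1:2:1 ratio has 4 parts, so with N = 748 the expected counts are:
  red: 748 × 1/4 = 187
  pink: 748 × 2/4 = 374
  white: 748 × 1/4 = 187
χ² = Σ (O − E)² / E
  red: (182 − 187)² / 187 = 0.1337
  pink: (387 − 374)² / 374 = 0.4519
  white: (179 − 187)² / 187 = 0.3422
χ² = 0.1337 + 0.4519 + 0.3422 = 0.9278 ≈ 0.928
Degrees of freedom = 3 − 1 = 2; critical value at α = 0.1 is 4.605.
Since 0.928 < 4.605, we fail to reject the null hypothesis — the data are consistent with the 1:2:1 ratio.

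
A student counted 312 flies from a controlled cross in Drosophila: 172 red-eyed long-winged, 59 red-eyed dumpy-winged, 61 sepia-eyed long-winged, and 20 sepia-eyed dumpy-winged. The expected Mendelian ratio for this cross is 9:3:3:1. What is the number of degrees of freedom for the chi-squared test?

A goodness-of-fit test with 4 phenotype classes has df = 4 − 1 = 3.

3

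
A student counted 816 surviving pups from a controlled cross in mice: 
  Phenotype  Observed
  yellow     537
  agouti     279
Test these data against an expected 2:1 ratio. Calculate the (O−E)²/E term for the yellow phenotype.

The 2:1 ratio has 3 parts, so with N = 816 the expected counts are:
  yellow: 816 × 2/3 = 544
  agouti: 816 × 1/3 = 272
Contribution of yellow: (537 − 544)² / 544 = 0.0901

0.090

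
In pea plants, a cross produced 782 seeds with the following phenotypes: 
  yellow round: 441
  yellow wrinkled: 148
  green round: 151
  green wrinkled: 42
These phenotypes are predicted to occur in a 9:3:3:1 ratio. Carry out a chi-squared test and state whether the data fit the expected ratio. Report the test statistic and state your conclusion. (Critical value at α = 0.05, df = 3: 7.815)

1.113; consistent

The 9:3:3:1 ratio has 16 parts, so with N = 782 the expected counts are:
  yellow round: 782 × 9/16 = 439.875
  yellow wrinkled: 782 × 3/16 = 146.625
  green round: 782 × 3/16 = 146.625
  green wrinkled: 782 × 1/16 = 48.875
χ² = Σ (O − E)² / E
  yellow round: (441 − 439.875)² / 439.875 = 0.0029
  yellow wrinkled: (148 − 146.625)² / 146.625 = 0.0129
  green round: (151 − 146.625)² / 146.625 = 0.1305
  green wrinkled: (42 − 48.875)² / 48.875 = 0.9671
χ² = 0.0029 + 0.0129 + 0.1305 + 0.9671 = 1.1134 ≈ 1.113
Degrees of freedom = 4 − 1 = 3; critical value at α = 0.05 is 7.815.
Since 1.113 < 7.815, we fail to reject the null hypothesis — the data are consistent with the 9:3:3:1 ratio.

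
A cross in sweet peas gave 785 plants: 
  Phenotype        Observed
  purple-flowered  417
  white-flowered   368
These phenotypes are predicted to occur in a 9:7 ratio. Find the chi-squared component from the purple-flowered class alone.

The 9:7 ratio has 16 parts, so with N = 785 the expected counts are:
  purple-flowered: 785 × 9/16 = 441.5625
  white-flowered: 785 × 7/16 = 343.4375
Contribution of purple-flowered: (417 − 441.5625)² / 441.5625 = 1.3663

1.366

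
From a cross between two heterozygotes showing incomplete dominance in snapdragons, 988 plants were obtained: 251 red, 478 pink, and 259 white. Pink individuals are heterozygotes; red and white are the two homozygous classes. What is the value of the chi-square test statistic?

With incomplete dominance, a heterozygote × heterozygote cross gives a 1:2:1 phenotypic ratio.
Under the 1:2:1 hypothesis (Σ ratio = 4, N = 988):
  red: 988 × 1/4 = 247
  pink: 988 × 2/4 = 494
  white: 988 × 1/4 = 247
χ² = Σ (O − E)² / E
  red: (251 − 247)² / 247 = 0.0648
  pink: (478 − 494)² / 494 = 0.5182
  white: (259 − 247)² / 247 = 0.5830
χ² = 0.0648 + 0.5182 + 0.5830 = 1.166

1.166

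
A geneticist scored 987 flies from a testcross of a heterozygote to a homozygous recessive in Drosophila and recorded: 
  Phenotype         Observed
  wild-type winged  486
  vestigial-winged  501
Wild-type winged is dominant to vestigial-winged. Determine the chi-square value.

0.228

A testcross of a heterozygote (Aa × aa) gives a 1:1 phenotypic ratio.
Under the 1:1 hypothesis (Σ ratio = 2, N = 987):
  wild-type winged: 987 × 1/2 = 493.5
  vestigial-winged: 987 × 1/2 = 493.5
χ² = Σ (O − E)² / E
  wild-type winged: (486 − 493.5)² / 493.5 = 0.1140
  vestigial-winged: (501 − 493.5)² / 493.5 = 0.1140
χ² = 0.1140 + 0.1140 = 0.228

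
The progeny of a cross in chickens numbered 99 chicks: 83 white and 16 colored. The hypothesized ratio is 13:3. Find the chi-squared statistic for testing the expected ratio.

Total ratio parts = 16. Expected numbers out of 99:
  white: 99 × 13/16 = 80.4375
  colored: 99 × 3/16 = 18.5625
χ² = Σ (O − E)² / E
  white: (83 − 80.4375)² / 80.4375 = 0.0816
  colored: (16 − 18.5625)² / 18.5625 = 0.3537
χ² = 0.0816 + 0.3537 = 0.4353 ≈ 0.435

0.435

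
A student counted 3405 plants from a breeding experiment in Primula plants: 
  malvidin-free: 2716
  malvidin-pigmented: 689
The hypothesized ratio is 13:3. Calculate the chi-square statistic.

Expected counts for N = 3405 under a 13:3 ratio (total parts = 16):
  malvidin-free: 3405 × 13/16 = 2766.5625
  malvidin-pigmented: 3405 × 3/16 = 638.4375
χ² = Σ (O − E)² / E
  malvidin-free: (2716 − 2766.5625)² / 2766.5625 = 0.9241
  malvidin-pigmented: (689 − 638.4375)² / 638.4375 = 4.0044
χ² = 0.9241 + 4.0044 = 4.9285 ≈ 4.929

4.929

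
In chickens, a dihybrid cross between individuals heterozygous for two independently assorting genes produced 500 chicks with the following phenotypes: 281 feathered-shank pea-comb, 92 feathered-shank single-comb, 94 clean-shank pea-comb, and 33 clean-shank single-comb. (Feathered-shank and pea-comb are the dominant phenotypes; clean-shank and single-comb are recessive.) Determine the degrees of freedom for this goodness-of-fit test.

A dihybrid F₂ with independent assortment and complete dominance at both loci gives a 9:3:3:1 phenotypic ratio.
A goodness-of-fit test with 4 phenotype classes has df = 4 − 1 = 3.

3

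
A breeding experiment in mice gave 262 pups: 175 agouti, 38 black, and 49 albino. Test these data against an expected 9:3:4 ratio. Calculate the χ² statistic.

11.854

Total ratio parts = 16. Expected numbers out of 262:
  agouti: 262 × 9/16 = 147.375
  black: 262 × 3/16 = 49.125
  albino: 262 × 4/16 = 65.5
χ² = Σ (O − E)² / E
  agouti: (175 − 147.375)² / 147.375 = 5.1782
  black: (38 − 49.125)² / 49.125 = 2.5194
  albino: (49 − 65.5)² / 65.5 = 4.1565
χ² = 5.1782 + 2.5194 + 4.1565 = 11.8541 ≈ 11.854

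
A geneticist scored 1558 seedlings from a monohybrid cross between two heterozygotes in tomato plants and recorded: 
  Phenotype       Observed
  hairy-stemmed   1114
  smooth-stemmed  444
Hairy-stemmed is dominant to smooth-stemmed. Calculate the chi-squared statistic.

For a monohybrid cross between heterozygotes with complete dominance, the expected phenotypic ratio is 3:1.
The 3:1 ratio has 4 parts, so with N = 1558 the expected counts are:
  hairy-stemmed: 1558 × 3/4 = 1168.5
  smooth-stemmed: 1558 × 1/4 = 389.5
χ² = Σ (O − E)² / E
  hairy-stemmed: (1114 − 1168.5)² / 1168.5 = 2.5419
  smooth-stemmed: (444 − 389.5)² / 389.5 = 7.6258
χ² = 2.5419 + 7.6258 = 10.1677 ≈ 10.168

10.168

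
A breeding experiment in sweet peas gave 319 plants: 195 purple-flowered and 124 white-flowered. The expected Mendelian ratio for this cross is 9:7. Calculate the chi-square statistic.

3.085

Total ratio parts = 16. Expected numbers out of 319:
  purple-flowered: 319 × 9/16 = 179.4375
  white-flowered: 319 × 7/16 = 139.5625
χ² = Σ (O − E)² / E
  purple-flowered: (195 − 179.4375)² / 179.4375 = 1.3497
  white-flowered: (124 − 139.5625)² / 139.5625 = 1.7354
χ² = 1.3497 + 1.7354 = 3.0851 ≈ 3.085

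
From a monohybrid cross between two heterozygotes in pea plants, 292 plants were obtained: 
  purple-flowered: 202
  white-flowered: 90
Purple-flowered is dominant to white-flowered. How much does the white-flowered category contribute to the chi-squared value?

3.959

For a monohybrid cross between heterozygotes with complete dominance, the expected phenotypic ratio is 3:1.
Under the 3:1 hypothesis (Σ ratio = 4, N = 292):
  purple-flowered: 292 × 3/4 = 219
  white-flowered: 292 × 1/4 = 73
Contribution of white-flowered: (90 − 73)² / 73 = 3.9589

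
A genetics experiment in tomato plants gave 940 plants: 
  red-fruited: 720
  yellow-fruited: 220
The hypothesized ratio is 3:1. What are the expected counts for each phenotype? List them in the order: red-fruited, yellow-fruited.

705, 235

Total ratio parts = 4. Expected numbers out of 940:
  red-fruited: 940 × 3/4 = 705
  yellow-fruited: 940 × 1/4 = 235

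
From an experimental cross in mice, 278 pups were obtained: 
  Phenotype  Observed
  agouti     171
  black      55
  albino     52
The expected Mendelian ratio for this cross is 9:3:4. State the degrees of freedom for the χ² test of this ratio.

2

A goodness-of-fit test with 3 phenotype classes has df = 3 − 1 = 2.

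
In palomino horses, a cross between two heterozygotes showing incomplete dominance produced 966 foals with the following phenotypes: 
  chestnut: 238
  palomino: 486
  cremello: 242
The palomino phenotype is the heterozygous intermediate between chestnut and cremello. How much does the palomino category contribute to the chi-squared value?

0.019

With incomplete dominance, a heterozygote × heterozygote cross gives a 1:2:1 phenotypic ratio.
Expected counts for N = 966 under a 1:2:1 ratio (total parts = 4):
  chestnut: 966 × 1/4 = 241.5
  palomino: 966 × 2/4 = 483
  cremello: 966 × 1/4 = 241.5
Contribution of palomino: (486 − 483)² / 483 = 0.0186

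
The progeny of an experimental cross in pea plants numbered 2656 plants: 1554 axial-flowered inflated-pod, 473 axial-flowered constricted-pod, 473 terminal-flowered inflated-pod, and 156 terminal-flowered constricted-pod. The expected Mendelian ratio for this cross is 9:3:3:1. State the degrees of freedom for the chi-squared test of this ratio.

3

A goodness-of-fit test with 4 phenotype classes has df = 4 − 1 = 3.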